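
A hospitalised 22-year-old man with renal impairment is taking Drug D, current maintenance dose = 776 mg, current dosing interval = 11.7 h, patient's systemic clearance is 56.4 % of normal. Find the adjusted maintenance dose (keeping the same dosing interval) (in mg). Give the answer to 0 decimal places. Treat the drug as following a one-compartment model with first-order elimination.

To keep the same average steady-state level, dosing rate must scale with clearance.
CL ratio = 56.4 / 100 = 0.5640
New dose (same interval) = 776 × 0.5640 = 437.7 mg

438 mg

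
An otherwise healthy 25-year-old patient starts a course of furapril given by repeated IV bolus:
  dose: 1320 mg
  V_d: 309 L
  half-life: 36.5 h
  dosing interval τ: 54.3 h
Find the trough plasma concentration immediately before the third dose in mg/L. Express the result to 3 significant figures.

2.07 mg/L

C₀ per dose = Dose / Vd = 1320 / 309 = 4.272 mg/L
k = ln2 / t½ = 0.693147 / 36.5 = 0.01899 h⁻¹
Fraction remaining after one interval: r = e^(−kτ) = e^(−0.01899 × 54.3) = 0.3566
Before dose 3, 2 doses have been given (aged 1τ, 2τ).
C_trough = C₀ × (r + r²) = 4.272 × (0.3566 + 0.1272) = 2.067 mg/L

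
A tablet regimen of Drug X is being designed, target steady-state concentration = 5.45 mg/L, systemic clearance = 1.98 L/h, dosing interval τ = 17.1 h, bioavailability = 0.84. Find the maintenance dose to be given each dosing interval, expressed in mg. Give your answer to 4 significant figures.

At steady state, F × (Dose/τ) = Css × CL.
Dose = Css × CL × τ / F = 5.45 × 1.980 × 17.1 / 0.84 = 219.7 mg

219.7 mg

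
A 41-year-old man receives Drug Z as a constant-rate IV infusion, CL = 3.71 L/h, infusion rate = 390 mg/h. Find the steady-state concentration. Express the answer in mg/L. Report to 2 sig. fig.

At steady state Css = R₀ / CL = 390 / 3.710 = 105.1 mg/L

110 mg/L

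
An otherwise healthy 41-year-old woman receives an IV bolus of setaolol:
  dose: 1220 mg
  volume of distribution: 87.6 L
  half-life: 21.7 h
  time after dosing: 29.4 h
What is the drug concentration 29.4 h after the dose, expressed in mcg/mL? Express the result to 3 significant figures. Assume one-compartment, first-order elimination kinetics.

C₀ = Dose / Vd = 1220 / 87.6 = 13.93 mg/L
k = ln2 / t½ = 0.693147 / 21.7 = 0.03194 h⁻¹
C = C₀ · e^(−k·t) = 13.93 × e^(−0.03194 × 29.4)
  = 13.93 × 0.3910 = 5.447 mg/L
(5.447 mg/L = 5.447 mcg/mL)

5.45 mcg/mL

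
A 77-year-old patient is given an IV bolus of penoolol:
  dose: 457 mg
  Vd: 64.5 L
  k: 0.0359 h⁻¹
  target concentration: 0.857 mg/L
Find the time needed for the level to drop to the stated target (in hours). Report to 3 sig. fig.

C₀ = Dose / Vd = 457.0 / 64.5 = 7.085 mg/L
t = ln(C₀ / C) / k = ln(7.085 / 0.857) / 0.03590
  = ln(8.267) / 0.03590 = 2.112 / 0.03590 = 58.83 h

58.8 h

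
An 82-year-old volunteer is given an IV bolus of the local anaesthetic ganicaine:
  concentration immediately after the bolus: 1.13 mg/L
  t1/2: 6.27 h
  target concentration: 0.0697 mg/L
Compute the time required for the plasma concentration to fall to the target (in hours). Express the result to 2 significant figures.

k = ln2 / t½ = 0.693147 / 6.27 = 0.1105 h⁻¹
t = ln(C₀ / C) / k = ln(1.130 / 0.0697) / 0.1105
  = ln(16.21) / 0.1105 = 2.786 / 0.1105 = 25.21 h

25 h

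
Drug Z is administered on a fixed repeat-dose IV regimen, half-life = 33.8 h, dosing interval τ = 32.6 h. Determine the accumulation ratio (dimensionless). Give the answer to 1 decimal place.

k = ln2 / t½ = 0.693147 / 33.8 = 0.02051 h⁻¹
e^(−kτ) = e^(−0.02051 × 32.6) = 0.5124
Accumulation ratio R = 1 / (1 − e^(−kτ)) = 1 / (1 − 0.5124) = 2.051

2.1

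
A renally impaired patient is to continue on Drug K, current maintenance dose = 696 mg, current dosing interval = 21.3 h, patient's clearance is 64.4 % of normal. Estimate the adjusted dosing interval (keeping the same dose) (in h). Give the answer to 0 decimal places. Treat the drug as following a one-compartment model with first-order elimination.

33 h

To keep the same average steady-state level, dosing rate must scale with clearance.
CL ratio = 64.4 / 100 = 0.6440
New interval (same dose) = 21.3 / 0.6440 = 33.07 h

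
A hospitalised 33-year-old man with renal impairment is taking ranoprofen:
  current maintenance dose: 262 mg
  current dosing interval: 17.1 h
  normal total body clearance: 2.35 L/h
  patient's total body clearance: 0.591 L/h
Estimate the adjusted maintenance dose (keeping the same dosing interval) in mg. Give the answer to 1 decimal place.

65.9 mg

To keep the same average steady-state level, dosing rate must scale with clearance.
CL ratio = 0.591 / 2.35 = 0.2515
New dose (same interval) = 262 × 0.2515 = 65.89 mg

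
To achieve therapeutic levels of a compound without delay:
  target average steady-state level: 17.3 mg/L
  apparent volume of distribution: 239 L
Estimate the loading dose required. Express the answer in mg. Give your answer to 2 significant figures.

4100 mg

LD = Css × Vd = 17.3 × 239 = 4135 mg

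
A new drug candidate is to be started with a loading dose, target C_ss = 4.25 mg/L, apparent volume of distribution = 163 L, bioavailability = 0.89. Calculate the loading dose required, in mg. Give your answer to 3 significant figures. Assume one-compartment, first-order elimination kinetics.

778 mg

LD = Css × Vd / F = 4.25 × 163 / 0.89 = 778.4 mg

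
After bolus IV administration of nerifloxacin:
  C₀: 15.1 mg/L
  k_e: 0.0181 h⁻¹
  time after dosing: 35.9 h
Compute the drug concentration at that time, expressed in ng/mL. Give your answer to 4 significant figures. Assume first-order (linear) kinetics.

7885 ng/mL

C = C₀ · e^(−k·t) = 15.10 × e^(−0.01810 × 35.9)
  = 15.10 × 0.5222 = 7.885 mg/L
Convert: 7.885 mg/L × 1000 = 7885 ng/mL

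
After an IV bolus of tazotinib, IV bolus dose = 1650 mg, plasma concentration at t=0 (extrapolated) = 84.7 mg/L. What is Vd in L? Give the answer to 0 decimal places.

19 L

Vd = Dose / C₀ = 1650 / 84.7 = 19.48 L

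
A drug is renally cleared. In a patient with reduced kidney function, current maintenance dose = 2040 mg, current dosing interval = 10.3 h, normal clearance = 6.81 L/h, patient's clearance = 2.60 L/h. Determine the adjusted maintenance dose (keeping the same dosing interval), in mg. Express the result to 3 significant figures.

To keep the same average steady-state level, dosing rate must scale with clearance.
CL ratio = 2.60 / 6.81 = 0.3818
New dose (same interval) = 2040 × 0.3818 = 778.9 mg

779 mg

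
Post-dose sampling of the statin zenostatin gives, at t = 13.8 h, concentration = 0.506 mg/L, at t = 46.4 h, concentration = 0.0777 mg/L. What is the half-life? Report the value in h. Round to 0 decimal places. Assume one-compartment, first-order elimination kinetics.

k = ln(C₁/C₂) / (t₂ − t₁) = ln(0.506/0.0777) / (46.4 − 13.8)
  = 1.874 / 32.60 = 0.05748 h⁻¹
t½ = ln2 / k = 0.693147 / 0.05748 = 12.06 h

12 h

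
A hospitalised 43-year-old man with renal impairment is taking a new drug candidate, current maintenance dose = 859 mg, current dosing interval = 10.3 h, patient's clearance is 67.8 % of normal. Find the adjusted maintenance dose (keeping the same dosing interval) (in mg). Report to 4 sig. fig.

To keep the same average steady-state level, dosing rate must scale with clearance.
CL ratio = 67.8 / 100 = 0.6780
New dose (same interval) = 859 × 0.6780 = 582.4 mg

582.4 mg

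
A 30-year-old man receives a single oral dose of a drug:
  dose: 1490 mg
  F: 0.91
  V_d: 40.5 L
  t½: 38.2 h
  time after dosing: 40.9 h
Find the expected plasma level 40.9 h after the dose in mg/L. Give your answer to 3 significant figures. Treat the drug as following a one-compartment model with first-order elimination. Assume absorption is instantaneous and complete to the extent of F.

15.9 mg/L

Amount reaching circulation = F × Dose = 0.91 × 1490 = 1356 mg
C₀ = F·Dose / Vd = 1356 / 40.5 = 33.48 mg/L
k = ln2 / t½ = 0.693147 / 38.2 = 0.01815 h⁻¹
C = C₀ · e^(−k·t) = 33.48 × e^(−0.01815 × 40.9)
  = 33.48 × 0.4760 = 15.94 mg/L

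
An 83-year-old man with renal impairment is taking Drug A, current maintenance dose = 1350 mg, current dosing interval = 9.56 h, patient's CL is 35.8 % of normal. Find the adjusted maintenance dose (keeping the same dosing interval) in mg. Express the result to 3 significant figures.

To keep the same average steady-state level, dosing rate must scale with clearance.
CL ratio = 35.8 / 100 = 0.3580
New dose (same interval) = 1350 × 0.3580 = 483.3 mg

483 mg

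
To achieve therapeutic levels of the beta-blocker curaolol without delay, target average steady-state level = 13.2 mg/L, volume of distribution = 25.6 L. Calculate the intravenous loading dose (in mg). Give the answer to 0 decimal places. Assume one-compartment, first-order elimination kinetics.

338 mg

LD = Css × Vd = 13.2 × 25.6 = 337.9 mg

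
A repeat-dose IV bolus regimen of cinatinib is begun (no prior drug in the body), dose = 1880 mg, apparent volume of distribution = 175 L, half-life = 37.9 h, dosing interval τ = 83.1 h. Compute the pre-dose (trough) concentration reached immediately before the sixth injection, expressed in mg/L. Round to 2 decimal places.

C₀ per dose = Dose / Vd = 1880 / 175 = 10.74 mg/L
k = ln2 / t½ = 0.693147 / 37.9 = 0.01829 h⁻¹
Fraction remaining after one interval: r = e^(−kτ) = e^(−0.01829 × 83.1) = 0.2187
Before dose 6, 5 doses have been given (aged 1τ, 2τ, 3τ, 4τ, 5τ).
C_trough = C₀ × (r + r² + … + r^5) = C₀ × r(1−r^5)/(1−r)
        = 10.74 × 0.2187 × (1 − 0.0005003) / (1 − 0.2187) = 3.005 mg/L

3.01 mg/L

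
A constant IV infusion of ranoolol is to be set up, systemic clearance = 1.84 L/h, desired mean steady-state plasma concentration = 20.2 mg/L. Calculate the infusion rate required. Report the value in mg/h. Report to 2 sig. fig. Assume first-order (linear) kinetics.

37 mg/h

At steady state, infusion rate R₀ = Css × CL = 20.2 × 1.840 = 37.17 mg/h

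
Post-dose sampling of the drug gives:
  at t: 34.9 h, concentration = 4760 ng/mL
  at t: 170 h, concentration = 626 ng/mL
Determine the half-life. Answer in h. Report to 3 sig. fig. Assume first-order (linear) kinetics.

46.2 h

k = ln(C₁/C₂) / (t₂ − t₁) = ln(4760/626) / (170 − 34.9)
  = 2.029 / 135.1 = 0.01502 h⁻¹
t½ = ln2 / k = 0.693147 / 0.01502 = 46.15 h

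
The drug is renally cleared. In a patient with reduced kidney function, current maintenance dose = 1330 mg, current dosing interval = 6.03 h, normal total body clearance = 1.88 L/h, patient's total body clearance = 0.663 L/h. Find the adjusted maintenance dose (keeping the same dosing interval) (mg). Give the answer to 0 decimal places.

To keep the same average steady-state level, dosing rate must scale with clearance.
CL ratio = 0.663 / 1.88 = 0.3527
New dose (same interval) = 1330 × 0.3527 = 469.1 mg

469 mg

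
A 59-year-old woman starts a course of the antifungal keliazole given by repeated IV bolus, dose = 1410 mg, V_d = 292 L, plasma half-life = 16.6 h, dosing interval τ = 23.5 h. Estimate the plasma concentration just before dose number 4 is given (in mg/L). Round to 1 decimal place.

2.7 mg/L

C₀ per dose = Dose / Vd = 1410 / 292 = 4.829 mg/L
k = ln2 / t½ = 0.693147 / 16.6 = 0.04176 h⁻¹
Fraction remaining after one interval: r = e^(−kτ) = e^(−0.04176 × 23.5) = 0.3748
Before dose 4, 3 doses have been given (aged 1τ, 2τ, 3τ).
C_trough = C₀ × (r + r² + … + r^3) = C₀ × r(1−r^3)/(1−r)
        = 4.829 × 0.3748 × (1 − 0.05265) / (1 − 0.3748) = 2.743 mg/L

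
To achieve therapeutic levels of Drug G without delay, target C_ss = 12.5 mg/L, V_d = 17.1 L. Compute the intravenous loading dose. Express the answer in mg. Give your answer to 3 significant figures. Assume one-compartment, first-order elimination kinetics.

LD = Css × Vd = 12.5 × 17.1 = 213.8 mg

214 mg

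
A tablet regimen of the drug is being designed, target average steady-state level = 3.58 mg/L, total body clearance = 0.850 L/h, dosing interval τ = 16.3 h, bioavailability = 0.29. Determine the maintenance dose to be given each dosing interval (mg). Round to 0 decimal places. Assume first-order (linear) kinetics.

At steady state, F × (Dose/τ) = Css × CL.
Dose = Css × CL × τ / F = 3.58 × 0.8500 × 16.3 / 0.29 = 171.0 mg

171 mg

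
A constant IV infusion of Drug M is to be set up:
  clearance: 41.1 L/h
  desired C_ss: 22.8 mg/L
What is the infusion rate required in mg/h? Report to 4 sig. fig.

At steady state, infusion rate R₀ = Css × CL = 22.8 × 41.10 = 937.1 mg/h

937.1 mg/h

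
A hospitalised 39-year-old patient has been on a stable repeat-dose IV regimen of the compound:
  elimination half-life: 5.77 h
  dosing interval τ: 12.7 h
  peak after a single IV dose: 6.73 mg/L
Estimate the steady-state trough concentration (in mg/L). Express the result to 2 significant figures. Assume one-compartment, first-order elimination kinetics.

k = ln2 / t½ = 0.693147 / 5.77 = 0.1201 h⁻¹
e^(−kτ) = e^(−0.1201 × 12.7) = 0.2176
Accumulation ratio R = 1 / (1 − e^(−kτ)) = 1 / (1 − 0.2176) = 1.278
Steady-state trough = C₀ × R × e^(−kτ) = 6.73 × 1.278 × 0.2176 = 1.872 mg/L

1.9 mg/L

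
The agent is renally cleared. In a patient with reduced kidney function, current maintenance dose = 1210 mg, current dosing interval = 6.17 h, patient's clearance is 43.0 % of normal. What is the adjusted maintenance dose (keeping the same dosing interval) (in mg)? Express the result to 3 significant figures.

520 mg

To keep the same average steady-state level, dosing rate must scale with clearance.
CL ratio = 43.0 / 100 = 0.4300
New dose (same interval) = 1210 × 0.4300 = 520.3 mg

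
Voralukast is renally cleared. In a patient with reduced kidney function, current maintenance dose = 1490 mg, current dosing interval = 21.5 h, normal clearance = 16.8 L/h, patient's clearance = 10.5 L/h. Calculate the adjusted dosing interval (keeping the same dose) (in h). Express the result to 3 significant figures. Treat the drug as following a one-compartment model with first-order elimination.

34.4 h

To keep the same average steady-state level, dosing rate must scale with clearance.
CL ratio = 10.5 / 16.8 = 0.6250
New interval (same dose) = 21.5 / 0.6250 = 34.40 h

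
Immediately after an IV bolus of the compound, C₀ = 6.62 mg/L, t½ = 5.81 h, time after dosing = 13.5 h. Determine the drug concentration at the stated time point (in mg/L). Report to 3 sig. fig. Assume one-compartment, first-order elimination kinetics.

k = ln2 / t½ = 0.693147 / 5.81 = 0.1193 h⁻¹
C = C₀ · e^(−k·t) = 6.620 × e^(−0.1193 × 13.5)
  = 6.620 × 0.1998 = 1.323 mg/L

1.32 mg/L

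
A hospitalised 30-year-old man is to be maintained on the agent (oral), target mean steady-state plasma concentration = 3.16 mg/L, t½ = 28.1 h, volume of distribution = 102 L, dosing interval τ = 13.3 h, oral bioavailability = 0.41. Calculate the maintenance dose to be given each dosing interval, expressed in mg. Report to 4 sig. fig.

257.9 mg

k = ln2 / t½ = 0.693147 / 28.1 = 0.02467 h⁻¹
CL = k × Vd = 0.02467 × 102 = 2.516 L/h
At steady state, F × (Dose/τ) = Css × CL.
Dose = Css × CL × τ / F = 3.16 × 2.516 × 13.3 / 0.41 = 257.9 mg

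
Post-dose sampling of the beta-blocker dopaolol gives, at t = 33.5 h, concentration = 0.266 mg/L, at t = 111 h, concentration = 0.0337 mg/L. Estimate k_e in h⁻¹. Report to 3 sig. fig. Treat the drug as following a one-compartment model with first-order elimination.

0.0267 h⁻¹

k = ln(C₁/C₂) / (t₂ − t₁) = ln(0.266/0.0337) / (111 − 33.5)
  = 2.066 / 77.50 = 0.02666 h⁻¹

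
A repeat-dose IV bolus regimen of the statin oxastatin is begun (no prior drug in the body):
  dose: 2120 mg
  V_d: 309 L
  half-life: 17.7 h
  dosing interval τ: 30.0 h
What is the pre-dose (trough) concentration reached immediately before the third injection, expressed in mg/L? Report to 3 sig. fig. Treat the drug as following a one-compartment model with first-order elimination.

2.77 mg/L

C₀ per dose = Dose / Vd = 2120 / 309 = 6.861 mg/L
k = ln2 / t½ = 0.693147 / 17.7 = 0.03916 h⁻¹
Fraction remaining after one interval: r = e^(−kτ) = e^(−0.03916 × 30.0) = 0.3089
Before dose 3, 2 doses have been given (aged 1τ, 2τ).
C_trough = C₀ × (r + r²) = 6.861 × (0.3089 + 0.09542) = 2.774 mg/L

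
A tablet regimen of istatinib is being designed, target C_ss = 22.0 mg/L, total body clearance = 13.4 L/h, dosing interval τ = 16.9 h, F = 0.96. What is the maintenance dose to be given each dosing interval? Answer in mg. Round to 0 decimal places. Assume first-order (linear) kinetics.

5190 mg

At steady state, F × (Dose/τ) = Css × CL.
Dose = Css × CL × τ / F = 22.0 × 13.40 × 16.9 / 0.96 = 5190 mg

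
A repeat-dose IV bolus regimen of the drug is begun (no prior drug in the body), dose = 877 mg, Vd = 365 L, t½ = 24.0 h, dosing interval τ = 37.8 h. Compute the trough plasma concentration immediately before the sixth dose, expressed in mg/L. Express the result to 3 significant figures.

C₀ per dose = Dose / Vd = 877 / 365 = 2.403 mg/L
k = ln2 / t½ = 0.693147 / 24.0 = 0.02888 h⁻¹
Fraction remaining after one interval: r = e^(−kτ) = e^(−0.02888 × 37.8) = 0.3357
Before dose 6, 5 doses have been given (aged 1τ, 2τ, 3τ, 4τ, 5τ).
C_trough = C₀ × (r + r² + … + r^5) = C₀ × r(1−r^5)/(1−r)
        = 2.403 × 0.3357 × (1 − 0.004263) / (1 − 0.3357) = 1.209 mg/L

1.21 mg/L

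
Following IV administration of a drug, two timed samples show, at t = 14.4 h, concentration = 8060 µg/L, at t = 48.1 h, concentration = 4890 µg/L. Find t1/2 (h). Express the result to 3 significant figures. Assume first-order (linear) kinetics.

46.7 h

k = ln(C₁/C₂) / (t₂ − t₁) = ln(8060/4890) / (48.1 − 14.4)
  = 0.4997 / 33.70 = 0.01483 h⁻¹
t½ = ln2 / k = 0.693147 / 0.01483 = 46.74 h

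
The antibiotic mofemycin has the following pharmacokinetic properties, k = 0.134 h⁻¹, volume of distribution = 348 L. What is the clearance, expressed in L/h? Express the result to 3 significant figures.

46.6 L/h

CL = k × Vd = 0.134 × 348 = 46.63 L/h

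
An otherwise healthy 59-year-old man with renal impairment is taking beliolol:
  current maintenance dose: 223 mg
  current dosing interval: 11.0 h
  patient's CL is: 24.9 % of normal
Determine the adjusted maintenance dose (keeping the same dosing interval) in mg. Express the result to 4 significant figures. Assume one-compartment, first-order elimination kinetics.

To keep the same average steady-state level, dosing rate must scale with clearance.
CL ratio = 24.9 / 100 = 0.2490
New dose (same interval) = 223 × 0.2490 = 55.53 mg

55.53 mg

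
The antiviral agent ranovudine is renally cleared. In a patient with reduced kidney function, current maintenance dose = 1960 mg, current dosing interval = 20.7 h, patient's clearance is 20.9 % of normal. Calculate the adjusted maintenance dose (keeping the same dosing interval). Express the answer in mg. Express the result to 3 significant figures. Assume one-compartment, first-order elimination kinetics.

410 mg

To keep the same average steady-state level, dosing rate must scale with clearance.
CL ratio = 20.9 / 100 = 0.2090
New dose (same interval) = 1960 × 0.2090 = 409.6 mg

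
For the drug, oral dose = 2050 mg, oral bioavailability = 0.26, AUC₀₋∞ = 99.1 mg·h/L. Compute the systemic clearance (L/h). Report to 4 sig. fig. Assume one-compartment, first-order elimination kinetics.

CL = F·Dose / AUC = 0.26 × 2050 / 99.1 = 5.378 L/h

5.378 L/h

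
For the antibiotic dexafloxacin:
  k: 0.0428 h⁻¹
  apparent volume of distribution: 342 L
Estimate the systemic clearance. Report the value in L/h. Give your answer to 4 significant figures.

14.64 L/h

CL = k × Vd = 0.0428 × 342 = 14.64 L/h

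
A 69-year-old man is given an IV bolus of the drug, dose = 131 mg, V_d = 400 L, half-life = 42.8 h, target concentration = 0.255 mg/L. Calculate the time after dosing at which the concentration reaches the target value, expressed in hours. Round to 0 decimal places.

C₀ = Dose / Vd = 131.0 / 400 = 0.3275 mg/L
k = ln2 / t½ = 0.693147 / 42.8 = 0.01620 h⁻¹
t = ln(C₀ / C) / k = ln(0.3275 / 0.255) / 0.01620
  = ln(1.284) / 0.01620 = 0.2500 / 0.01620 = 15.43 h

15 h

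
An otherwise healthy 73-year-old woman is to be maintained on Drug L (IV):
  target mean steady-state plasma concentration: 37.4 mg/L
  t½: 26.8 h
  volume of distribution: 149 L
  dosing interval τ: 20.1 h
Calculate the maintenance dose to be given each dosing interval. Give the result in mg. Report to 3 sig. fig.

k = ln2 / t½ = 0.693147 / 26.8 = 0.02586 h⁻¹
CL = k × Vd = 0.02586 × 149 = 3.853 L/h
At steady state, Dose/τ = Css × CL.
Dose = Css × CL × τ = 37.4 × 3.853 × 20.1 = 2896 mg

2900 mg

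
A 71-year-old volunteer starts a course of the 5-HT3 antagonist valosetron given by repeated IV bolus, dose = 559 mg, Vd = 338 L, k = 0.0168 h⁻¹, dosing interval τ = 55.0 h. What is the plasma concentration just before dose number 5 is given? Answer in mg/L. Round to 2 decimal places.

1.06 mg/L

C₀ per dose = Dose / Vd = 559 / 338 = 1.654 mg/L
Fraction remaining after one interval: r = e^(−kτ) = e^(−0.01680 × 55.0) = 0.3969
Before dose 5, 4 doses have been given (aged 1τ, 2τ, 3τ, 4τ).
C_trough = C₀ × (r + r² + … + r^4) = C₀ × r(1−r^4)/(1−r)
        = 1.654 × 0.3969 × (1 − 0.02482) / (1 − 0.3969) = 1.061 mg/L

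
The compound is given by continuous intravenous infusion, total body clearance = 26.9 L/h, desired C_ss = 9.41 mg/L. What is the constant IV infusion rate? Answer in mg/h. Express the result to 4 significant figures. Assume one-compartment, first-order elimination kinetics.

253.1 mg/h

At steady state, infusion rate R₀ = Css × CL = 9.41 × 26.90 = 253.1 mg/h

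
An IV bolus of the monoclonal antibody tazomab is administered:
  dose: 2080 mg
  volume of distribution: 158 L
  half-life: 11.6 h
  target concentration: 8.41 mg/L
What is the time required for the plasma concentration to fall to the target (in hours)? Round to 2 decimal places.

7.50 h

C₀ = Dose / Vd = 2080 / 158 = 13.16 mg/L
k = ln2 / t½ = 0.693147 / 11.6 = 0.05975 h⁻¹
t = ln(C₀ / C) / k = ln(13.16 / 8.41) / 0.05975
  = ln(1.565) / 0.05975 = 0.4479 / 0.05975 = 7.496 h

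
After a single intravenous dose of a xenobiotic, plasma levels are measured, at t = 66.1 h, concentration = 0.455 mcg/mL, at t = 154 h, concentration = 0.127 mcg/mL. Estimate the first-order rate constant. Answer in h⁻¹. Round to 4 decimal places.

k = ln(C₁/C₂) / (t₂ − t₁) = ln(0.455/0.127) / (154 − 66.1)
  = 1.276 / 87.90 = 0.01452 h⁻¹

0.0145 h⁻¹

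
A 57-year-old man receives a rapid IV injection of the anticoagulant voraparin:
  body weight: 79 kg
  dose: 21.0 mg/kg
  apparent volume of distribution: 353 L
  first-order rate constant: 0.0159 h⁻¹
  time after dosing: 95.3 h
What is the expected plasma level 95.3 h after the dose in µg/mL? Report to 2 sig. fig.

1.0 µg/mL

Total dose = 21.0 × 79 = 1659 mg
C₀ = Dose / Vd = 1659 / 353 = 4.700 mg/L
C = C₀ · e^(−k·t) = 4.700 × e^(−0.01590 × 95.3)
  = 4.700 × 0.2197 = 1.033 mg/L
(1.033 mg/L = 1.033 µg/mL)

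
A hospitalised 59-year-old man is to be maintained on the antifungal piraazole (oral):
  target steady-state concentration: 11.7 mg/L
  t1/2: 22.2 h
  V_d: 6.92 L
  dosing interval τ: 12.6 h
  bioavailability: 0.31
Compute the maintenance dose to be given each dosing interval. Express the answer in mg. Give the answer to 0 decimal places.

103 mg

k = ln2 / t½ = 0.693147 / 22.2 = 0.03122 h⁻¹
CL = k × Vd = 0.03122 × 6.92 = 0.2160 L/h
At steady state, F × (Dose/τ) = Css × CL.
Dose = Css × CL × τ / F = 11.7 × 0.2160 × 12.6 / 0.31 = 102.7 mg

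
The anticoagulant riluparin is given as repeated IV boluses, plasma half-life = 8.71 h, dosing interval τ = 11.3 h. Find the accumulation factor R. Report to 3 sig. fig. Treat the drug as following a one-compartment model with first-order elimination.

k = ln2 / t½ = 0.693147 / 8.71 = 0.07958 h⁻¹
e^(−kτ) = e^(−0.07958 × 11.3) = 0.4069
Accumulation ratio R = 1 / (1 − e^(−kτ)) = 1 / (1 − 0.4069) = 1.686

1.69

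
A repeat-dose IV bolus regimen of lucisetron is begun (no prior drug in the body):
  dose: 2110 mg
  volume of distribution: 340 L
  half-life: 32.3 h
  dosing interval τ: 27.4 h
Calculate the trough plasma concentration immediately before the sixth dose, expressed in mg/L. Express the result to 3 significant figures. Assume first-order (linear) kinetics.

7.34 mg/L

C₀ per dose = Dose / Vd = 2110 / 340 = 6.206 mg/L
k = ln2 / t½ = 0.693147 / 32.3 = 0.02146 h⁻¹
Fraction remaining after one interval: r = e^(−kτ) = e^(−0.02146 × 27.4) = 0.5554
Before dose 6, 5 doses have been given (aged 1τ, 2τ, 3τ, 4τ, 5τ).
C_trough = C₀ × (r + r² + … + r^5) = C₀ × r(1−r^5)/(1−r)
        = 6.206 × 0.5554 × (1 − 0.05285) / (1 − 0.5554) = 7.343 mg/L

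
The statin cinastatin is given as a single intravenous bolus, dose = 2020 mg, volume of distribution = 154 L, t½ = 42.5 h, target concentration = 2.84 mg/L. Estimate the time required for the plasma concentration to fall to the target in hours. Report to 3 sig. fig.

93.8 h

C₀ = Dose / Vd = 2020 / 154 = 13.12 mg/L
k = ln2 / t½ = 0.693147 / 42.5 = 0.01631 h⁻¹
t = ln(C₀ / C) / k = ln(13.12 / 2.84) / 0.01631
  = ln(4.620) / 0.01631 = 1.530 / 0.01631 = 93.81 h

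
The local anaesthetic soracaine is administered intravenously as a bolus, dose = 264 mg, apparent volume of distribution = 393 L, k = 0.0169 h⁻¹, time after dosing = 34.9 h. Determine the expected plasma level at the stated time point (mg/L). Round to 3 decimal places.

0.372 mg/L

C₀ = Dose / Vd = 264.0 / 393 = 0.6718 mg/L
C = C₀ · e^(−k·t) = 0.6718 × e^(−0.01690 × 34.9)
  = 0.6718 × 0.5544 = 0.3724 mg/L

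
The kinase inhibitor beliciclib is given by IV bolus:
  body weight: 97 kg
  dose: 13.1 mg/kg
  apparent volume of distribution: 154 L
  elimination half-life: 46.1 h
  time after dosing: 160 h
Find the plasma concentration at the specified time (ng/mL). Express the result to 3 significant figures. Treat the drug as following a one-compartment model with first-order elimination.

744 ng/mL

Total dose = 13.1 × 97 = 1271 mg
C₀ = Dose / Vd = 1271 / 154 = 8.253 mg/L
k = ln2 / t½ = 0.693147 / 46.1 = 0.01504 h⁻¹
C = C₀ · e^(−k·t) = 8.253 × e^(−0.01504 × 160)
  = 8.253 × 0.09014 = 0.7439 mg/L
Convert: 0.7439 mg/L × 1000 = 743.9 ng/mL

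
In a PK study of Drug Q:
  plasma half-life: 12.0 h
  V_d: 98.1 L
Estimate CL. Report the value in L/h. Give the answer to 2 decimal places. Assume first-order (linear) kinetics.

k = ln2 / t½ = 0.693147 / 12.0 = 0.05776 h⁻¹
CL = k × Vd = 0.05776 × 98.1 = 5.666 L/h

5.67 L/h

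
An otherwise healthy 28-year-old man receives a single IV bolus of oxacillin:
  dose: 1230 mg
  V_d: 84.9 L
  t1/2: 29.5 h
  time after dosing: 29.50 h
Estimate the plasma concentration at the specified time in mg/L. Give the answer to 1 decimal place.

7.2 mg/L

C₀ = Dose / Vd = 1230 / 84.9 = 14.49 mg/L
k = ln2 / t½ = 0.693147 / 29.5 = 0.02350 h⁻¹
t / t½ = 29.50 / 29.5 = 1 half-lives
C = C₀ × (1/2)^1 = 14.49 × 0.5000 = 7.245 mg/L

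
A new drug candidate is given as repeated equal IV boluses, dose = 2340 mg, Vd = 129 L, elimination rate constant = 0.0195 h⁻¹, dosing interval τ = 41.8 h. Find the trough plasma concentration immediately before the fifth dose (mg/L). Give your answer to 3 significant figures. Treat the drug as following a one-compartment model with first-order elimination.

C₀ per dose = Dose / Vd = 2340 / 129 = 18.14 mg/L
Fraction remaining after one interval: r = e^(−kτ) = e^(−0.01950 × 41.8) = 0.4426
Before dose 5, 4 doses have been given (aged 1τ, 2τ, 3τ, 4τ).
C_trough = C₀ × (r + r² + … + r^4) = C₀ × r(1−r^4)/(1−r)
        = 18.14 × 0.4426 × (1 − 0.03837) / (1 − 0.4426) = 13.85 mg/L

13.9 mg/L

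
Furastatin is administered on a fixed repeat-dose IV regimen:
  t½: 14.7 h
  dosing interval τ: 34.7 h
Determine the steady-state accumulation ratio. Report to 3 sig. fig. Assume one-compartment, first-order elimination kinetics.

1.24

k = ln2 / t½ = 0.693147 / 14.7 = 0.04715 h⁻¹
e^(−kτ) = e^(−0.04715 × 34.7) = 0.1947
Accumulation ratio R = 1 / (1 − e^(−kτ)) = 1 / (1 − 0.1947) = 1.242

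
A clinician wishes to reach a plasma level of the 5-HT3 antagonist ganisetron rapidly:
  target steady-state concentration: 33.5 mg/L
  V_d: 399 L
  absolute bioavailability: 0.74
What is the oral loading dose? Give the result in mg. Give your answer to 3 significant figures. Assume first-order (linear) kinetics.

LD = Css × Vd / F = 33.5 × 399 / 0.74 = 18060 mg

18100 mg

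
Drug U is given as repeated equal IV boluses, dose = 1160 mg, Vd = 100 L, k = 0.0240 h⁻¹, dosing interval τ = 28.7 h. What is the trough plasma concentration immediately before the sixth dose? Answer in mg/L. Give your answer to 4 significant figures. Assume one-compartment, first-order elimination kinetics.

11.33 mg/L

C₀ per dose = Dose / Vd = 1160 / 100 = 11.60 mg/L
Fraction remaining after one interval: r = e^(−kτ) = e^(−0.02400 × 28.7) = 0.5022
Before dose 6, 5 doses have been given (aged 1τ, 2τ, 3τ, 4τ, 5τ).
C_trough = C₀ × (r + r² + … + r^5) = C₀ × r(1−r^5)/(1−r)
        = 11.60 × 0.5022 × (1 − 0.03194) / (1 − 0.5022) = 11.33 mg/L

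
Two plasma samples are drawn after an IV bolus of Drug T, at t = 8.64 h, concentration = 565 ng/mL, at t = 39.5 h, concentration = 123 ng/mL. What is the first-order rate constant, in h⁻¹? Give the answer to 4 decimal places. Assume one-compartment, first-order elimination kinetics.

k = ln(C₁/C₂) / (t₂ − t₁) = ln(565/123) / (39.5 − 8.64)
  = 1.525 / 30.86 = 0.04942 h⁻¹

0.0494 h⁻¹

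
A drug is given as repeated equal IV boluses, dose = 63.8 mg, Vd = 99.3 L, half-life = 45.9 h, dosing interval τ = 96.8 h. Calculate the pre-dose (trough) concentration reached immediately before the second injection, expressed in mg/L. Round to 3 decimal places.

0.149 mg/L

C₀ per dose = Dose / Vd = 63.8 / 99.3 = 0.6425 mg/L
k = ln2 / t½ = 0.693147 / 45.9 = 0.01510 h⁻¹
Fraction remaining after one interval: r = e^(−kτ) = e^(−0.01510 × 96.8) = 0.2318
Before dose 2, 1 dose has been given (aged 1τ).
C_trough = C₀ × r = 0.6425 × 0.2318 = 0.1489 mg/L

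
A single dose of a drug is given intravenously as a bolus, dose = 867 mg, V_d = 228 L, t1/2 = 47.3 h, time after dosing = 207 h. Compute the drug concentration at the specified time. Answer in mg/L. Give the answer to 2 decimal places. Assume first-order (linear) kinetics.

C₀ = Dose / Vd = 867.0 / 228 = 3.803 mg/L
k = ln2 / t½ = 0.693147 / 47.3 = 0.01465 h⁻¹
C = C₀ · e^(−k·t) = 3.803 × e^(−0.01465 × 207)
  = 3.803 × 0.04819 = 0.1833 mg/L

0.18 mg/L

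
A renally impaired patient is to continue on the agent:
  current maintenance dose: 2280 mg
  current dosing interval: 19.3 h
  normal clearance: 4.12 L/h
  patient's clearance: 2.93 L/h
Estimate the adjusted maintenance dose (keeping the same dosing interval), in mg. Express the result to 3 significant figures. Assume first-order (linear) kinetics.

To keep the same average steady-state level, dosing rate must scale with clearance.
CL ratio = 2.93 / 4.12 = 0.7112
New dose (same interval) = 2280 × 0.7112 = 1622 mg

1620 mg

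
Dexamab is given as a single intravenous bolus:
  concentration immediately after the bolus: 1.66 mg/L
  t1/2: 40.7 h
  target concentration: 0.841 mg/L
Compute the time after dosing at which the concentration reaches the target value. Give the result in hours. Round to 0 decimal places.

k = ln2 / t½ = 0.693147 / 40.7 = 0.01703 h⁻¹
t = ln(C₀ / C) / k = ln(1.660 / 0.841) / 0.01703
  = ln(1.974) / 0.01703 = 0.6801 / 0.01703 = 39.94 h

40 h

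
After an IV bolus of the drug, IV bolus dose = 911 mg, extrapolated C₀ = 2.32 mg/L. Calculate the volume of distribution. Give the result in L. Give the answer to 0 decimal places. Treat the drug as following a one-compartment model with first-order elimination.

Vd = Dose / C₀ = 911.0 / 2.32 = 392.7 L

393 L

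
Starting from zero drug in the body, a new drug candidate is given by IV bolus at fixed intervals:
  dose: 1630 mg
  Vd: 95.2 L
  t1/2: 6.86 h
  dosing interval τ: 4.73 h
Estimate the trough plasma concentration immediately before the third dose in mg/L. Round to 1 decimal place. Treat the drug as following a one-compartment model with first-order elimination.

C₀ per dose = Dose / Vd = 1630 / 95.2 = 17.12 mg/L
k = ln2 / t½ = 0.693147 / 6.86 = 0.1010 h⁻¹
Fraction remaining after one interval: r = e^(−kτ) = e^(−0.1010 × 4.73) = 0.6202
Before dose 3, 2 doses have been given (aged 1τ, 2τ).
C_trough = C₀ × (r + r²) = 17.12 × (0.6202 + 0.3846) = 17.20 mg/L

17.2 mg/L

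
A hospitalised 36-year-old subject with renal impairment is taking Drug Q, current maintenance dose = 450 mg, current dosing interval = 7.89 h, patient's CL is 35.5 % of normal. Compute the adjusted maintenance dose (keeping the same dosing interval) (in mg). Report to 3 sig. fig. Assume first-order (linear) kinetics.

160 mg

To keep the same average steady-state level, dosing rate must scale with clearance.
CL ratio = 35.5 / 100 = 0.3550
New dose (same interval) = 450 × 0.3550 = 159.8 mg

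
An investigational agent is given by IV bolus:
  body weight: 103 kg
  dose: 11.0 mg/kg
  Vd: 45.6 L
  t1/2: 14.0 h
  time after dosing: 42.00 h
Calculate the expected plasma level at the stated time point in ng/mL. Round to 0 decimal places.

3106 ng/mL

Total dose = 11.0 × 103 = 1133 mg
C₀ = Dose / Vd = 1133 / 45.6 = 24.85 mg/L
k = ln2 / t½ = 0.693147 / 14.0 = 0.04951 h⁻¹
t / t½ = 42.00 / 14.0 = 3 half-lives
C = C₀ × (1/2)^3 = 24.85 × 0.1250 = 3.106 mg/L
Convert: 3.106 mg/L × 1000 = 3106 ng/mL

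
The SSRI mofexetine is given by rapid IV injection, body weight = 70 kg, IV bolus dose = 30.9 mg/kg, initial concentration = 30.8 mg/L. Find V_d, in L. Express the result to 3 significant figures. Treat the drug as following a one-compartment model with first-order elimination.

70.2 L

Dose = 30.9 × 70 = 2163 mg
Vd = Dose / C₀ = 2163 / 30.8 = 70.23 L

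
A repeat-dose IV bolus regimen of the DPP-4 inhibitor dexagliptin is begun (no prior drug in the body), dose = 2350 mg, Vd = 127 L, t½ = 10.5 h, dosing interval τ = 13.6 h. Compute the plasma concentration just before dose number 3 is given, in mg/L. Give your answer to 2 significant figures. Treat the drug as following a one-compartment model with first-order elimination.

C₀ per dose = Dose / Vd = 2350 / 127 = 18.50 mg/L
k = ln2 / t½ = 0.693147 / 10.5 = 0.06601 h⁻¹
Fraction remaining after one interval: r = e^(−kτ) = e^(−0.06601 × 13.6) = 0.4075
Before dose 3, 2 doses have been given (aged 1τ, 2τ).
C_trough = C₀ × (r + r²) = 18.50 × (0.4075 + 0.1661) = 10.61 mg/L

11 mg/L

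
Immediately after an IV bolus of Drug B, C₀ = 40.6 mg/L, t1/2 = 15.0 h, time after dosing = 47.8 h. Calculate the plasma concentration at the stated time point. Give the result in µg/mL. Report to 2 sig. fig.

k = ln2 / t½ = 0.693147 / 15.0 = 0.04621 h⁻¹
C = C₀ · e^(−k·t) = 40.60 × e^(−0.04621 × 47.8)
  = 40.60 × 0.1098 = 4.458 mg/L
(4.458 mg/L = 4.458 µg/mL)

4.5 µg/mL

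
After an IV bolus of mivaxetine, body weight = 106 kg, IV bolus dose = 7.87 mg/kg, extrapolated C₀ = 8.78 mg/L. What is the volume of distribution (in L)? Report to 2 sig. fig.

Dose = 7.87 × 106 = 834.2 mg
Vd = Dose / C₀ = 834.2 / 8.78 = 95.01 L

95 L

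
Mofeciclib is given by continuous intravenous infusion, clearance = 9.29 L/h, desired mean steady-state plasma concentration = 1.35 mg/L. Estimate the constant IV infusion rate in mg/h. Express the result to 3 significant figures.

At steady state, infusion rate R₀ = Css × CL = 1.35 × 9.290 = 12.54 mg/h

12.5 mg/h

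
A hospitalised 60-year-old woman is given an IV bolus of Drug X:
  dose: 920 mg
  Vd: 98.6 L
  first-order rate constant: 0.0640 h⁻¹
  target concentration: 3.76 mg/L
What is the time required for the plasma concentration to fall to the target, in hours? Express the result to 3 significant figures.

C₀ = Dose / Vd = 920.0 / 98.6 = 9.331 mg/L
t = ln(C₀ / C) / k = ln(9.331 / 3.76) / 0.06400
  = ln(2.482) / 0.06400 = 0.9091 / 0.06400 = 14.20 h

14.2 h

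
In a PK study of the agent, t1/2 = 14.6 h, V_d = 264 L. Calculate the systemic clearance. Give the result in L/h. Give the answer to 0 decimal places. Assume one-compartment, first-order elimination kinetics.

13 L/h

k = ln2 / t½ = 0.693147 / 14.6 = 0.04748 h⁻¹
CL = k × Vd = 0.04748 × 264 = 12.53 L/h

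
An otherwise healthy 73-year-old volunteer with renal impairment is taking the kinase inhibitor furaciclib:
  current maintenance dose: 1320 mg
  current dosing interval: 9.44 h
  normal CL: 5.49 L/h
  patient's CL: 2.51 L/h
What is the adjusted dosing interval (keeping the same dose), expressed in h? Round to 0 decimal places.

21 h

To keep the same average steady-state level, dosing rate must scale with clearance.
CL ratio = 2.51 / 5.49 = 0.4572
New interval (same dose) = 9.44 / 0.4572 = 20.65 h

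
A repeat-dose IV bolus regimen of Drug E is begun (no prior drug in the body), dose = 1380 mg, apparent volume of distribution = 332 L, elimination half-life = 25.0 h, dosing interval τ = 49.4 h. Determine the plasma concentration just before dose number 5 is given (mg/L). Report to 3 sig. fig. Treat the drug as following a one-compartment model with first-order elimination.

1.41 mg/L

C₀ per dose = Dose / Vd = 1380 / 332 = 4.157 mg/L
k = ln2 / t½ = 0.693147 / 25.0 = 0.02773 h⁻¹
Fraction remaining after one interval: r = e^(−kτ) = e^(−0.02773 × 49.4) = 0.2541
Before dose 5, 4 doses have been given (aged 1τ, 2τ, 3τ, 4τ).
C_trough = C₀ × (r + r² + … + r^4) = C₀ × r(1−r^4)/(1−r)
        = 4.157 × 0.2541 × (1 − 0.004169) / (1 − 0.2541) = 1.410 mg/L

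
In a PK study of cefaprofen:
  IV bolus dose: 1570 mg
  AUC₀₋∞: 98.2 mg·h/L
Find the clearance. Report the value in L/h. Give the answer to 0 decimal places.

16 L/h

CL = Dose / AUC = 1570 / 98.2 = 15.99 L/h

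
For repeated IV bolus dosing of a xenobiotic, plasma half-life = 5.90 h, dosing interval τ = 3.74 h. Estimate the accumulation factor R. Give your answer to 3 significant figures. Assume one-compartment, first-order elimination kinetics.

k = ln2 / t½ = 0.693147 / 5.90 = 0.1175 h⁻¹
e^(−kτ) = e^(−0.1175 × 3.74) = 0.6444
Accumulation ratio R = 1 / (1 − e^(−kτ)) = 1 / (1 − 0.6444) = 2.812

2.81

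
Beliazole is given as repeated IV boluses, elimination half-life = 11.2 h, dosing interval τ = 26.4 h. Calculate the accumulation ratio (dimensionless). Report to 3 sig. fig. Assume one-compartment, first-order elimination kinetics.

k = ln2 / t½ = 0.693147 / 11.2 = 0.06189 h⁻¹
e^(−kτ) = e^(−0.06189 × 26.4) = 0.1952
Accumulation ratio R = 1 / (1 − e^(−kτ)) = 1 / (1 − 0.1952) = 1.243

1.24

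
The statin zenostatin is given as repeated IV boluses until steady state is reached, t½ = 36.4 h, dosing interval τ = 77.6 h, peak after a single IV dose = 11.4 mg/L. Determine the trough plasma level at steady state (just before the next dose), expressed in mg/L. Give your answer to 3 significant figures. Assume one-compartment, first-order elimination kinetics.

k = ln2 / t½ = 0.693147 / 36.4 = 0.01904 h⁻¹
e^(−kτ) = e^(−0.01904 × 77.6) = 0.2282
Accumulation ratio R = 1 / (1 − e^(−kτ)) = 1 / (1 − 0.2282) = 1.296
Steady-state trough = C₀ × R × e^(−kτ) = 11.4 × 1.296 × 0.2282 = 3.372 mg/L

3.37 mg/L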